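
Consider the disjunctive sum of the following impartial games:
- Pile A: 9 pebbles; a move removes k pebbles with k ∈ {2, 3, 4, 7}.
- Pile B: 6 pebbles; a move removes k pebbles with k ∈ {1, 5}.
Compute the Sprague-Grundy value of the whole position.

Build the Grundy sequence for pile A with g(k) = mex{g(k−s) : s ∈ {2, 3, 4, 7}, s ≤ k}:
g(0) = mex{} = 0
g(1) = mex{} = 0
g(2) = mex{0} = 1
g(3) = mex{0} = 1
g(4) = mex{0,1} = 2
g(5) = mex{0,1} = 2
g(6) = mex{1,2} = 0
g(7) = mex{0,1,2} = 3
g(8) = mex{0,2} = 1
g(9) = mex{0,1,2,3} = 4
So g(9) = 4.
Grundy values for pile B (subtraction set {1, 5}):
k:     0  1  2  3  4  5  6
g(k):  0  1  0  1  0  1  0
So g(6) = 0.
By the Sprague-Grundy theorem, the Grundy value of a sum of independent games is the XOR of the component values.
Combined value = 4 XOR 0 = 4.

4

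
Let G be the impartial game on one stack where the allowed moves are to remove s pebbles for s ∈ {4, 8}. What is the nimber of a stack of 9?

Compute g(0), g(1), … for moves {4, 8}:
k:     0  1  2  3  4  5  6  7  8  9
g(k):  0  0  0  0  1  1  1  1  2  2
So g(9) = 2.

2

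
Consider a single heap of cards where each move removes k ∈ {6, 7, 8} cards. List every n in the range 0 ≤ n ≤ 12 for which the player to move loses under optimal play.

0, 1, 2, 3, 4, 5

Grundy values for subtraction set {6, 7, 8}:
k:     0  1  2  3  4  5  6  7  8  9 10 11 12
g(k):  0  0  0  0  0  0  1  1  1  1  1  1  2
The P-positions (g = 0) in 0..12 are 0, 1, 2, 3, 4, 5.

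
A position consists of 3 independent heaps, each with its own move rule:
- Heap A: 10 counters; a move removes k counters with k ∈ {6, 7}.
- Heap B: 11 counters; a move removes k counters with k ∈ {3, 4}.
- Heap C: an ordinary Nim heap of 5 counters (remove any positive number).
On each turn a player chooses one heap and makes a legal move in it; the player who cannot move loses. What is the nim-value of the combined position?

Grundy values for heap A (subtraction set {6, 7}):
g(0) = mex{} = 0
g(1) = mex{} = 0
g(2) = mex{} = 0
g(3) = mex{} = 0
g(4) = mex{} = 0
g(5) = mex{} = 0
g(6) = mex{0} = 1
g(7) = mex{0} = 1
g(8) = mex{0} = 1
g(9) = mex{0} = 1
g(10) = mex{0} = 1
So g(10) = 1.
Grundy values for heap B (subtraction set {3, 4}):
g(0) = mex{} = 0
g(1) = mex{} = 0
g(2) = mex{} = 0
g(3) = mex{0} = 1
g(4) = mex{0} = 1
g(5) = mex{0} = 1
g(6) = mex{0,1} = 2
g(7) = mex{1} = 0
g(8) = mex{1} = 0
g(9) = mex{1,2} = 0
g(10) = mex{0,2} = 1
g(11) = mex{0} = 1
So g(11) = 1.
Heap C is a plain Nim heap of size 5, so its Grundy value is 5.
By the Sprague-Grundy theorem, the Grundy value of a sum of independent games is the XOR of the component values.
Combined value = 1 ⊕ 1 ⊕ 5 = 5.

5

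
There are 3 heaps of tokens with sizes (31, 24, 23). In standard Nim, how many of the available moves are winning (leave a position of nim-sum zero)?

3

Nim-sum: 31 ⊕ 24 ⊕ 23 = 16.
The overall nim-sum is X = 16. A heap of size p has a winning move iff p XOR X < p (reduce it to p XOR X).
  31: 31 XOR 16 = 15 < 31 — winning move (to 15).
  24: 24 XOR 16 = 8 < 24 — winning move (to 8).
  23: 23 XOR 16 = 7 < 23 — winning move (to 7).
That gives 3 winning moves.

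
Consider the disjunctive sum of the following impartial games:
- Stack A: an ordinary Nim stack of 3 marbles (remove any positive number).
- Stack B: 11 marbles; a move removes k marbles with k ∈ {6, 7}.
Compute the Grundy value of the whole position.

2

Stack A is a plain Nim stack of size 3, so its Grundy value is 3.
Grundy values for stack B (subtraction set {6, 7}):
k:     0  1  2  3  4  5  6  7  8  9 10 11
g(k):  0  0  0  0  0  0  1  1  1  1  1  1
So g(11) = 1.
By the Sprague-Grundy theorem, the Grundy value of a sum of independent games is the XOR of the component values.
Combined value = 3 ⊕ 1 = 2.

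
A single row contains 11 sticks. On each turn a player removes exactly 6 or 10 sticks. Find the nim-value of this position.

Grundy values for subtraction set {6, 10}:
k:     0  1  2  3  4  5  6  7  8  9 10 11
g(k):  0  0  0  0  0  0  1  1  1  1  1  1
So g(11) = 1.

1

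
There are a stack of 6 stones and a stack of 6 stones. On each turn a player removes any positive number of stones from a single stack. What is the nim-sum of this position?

0

Compute the nim-sum pairwise:
6 ⊕ 6 = 0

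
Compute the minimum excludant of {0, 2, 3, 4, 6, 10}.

1

0 is in the set but 1 is not, so the mex is 1.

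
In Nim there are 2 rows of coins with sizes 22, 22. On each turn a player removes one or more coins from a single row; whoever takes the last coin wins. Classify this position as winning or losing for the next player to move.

Losing position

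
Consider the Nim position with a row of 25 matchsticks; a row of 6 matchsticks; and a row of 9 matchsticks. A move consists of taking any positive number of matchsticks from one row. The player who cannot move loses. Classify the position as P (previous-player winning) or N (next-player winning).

Nim-sum: 25 ⊕ 6 ⊕ 9 = 22.
The nim-sum is 22 ≠ 0, so this is an N-position: the player to move can win.

N-position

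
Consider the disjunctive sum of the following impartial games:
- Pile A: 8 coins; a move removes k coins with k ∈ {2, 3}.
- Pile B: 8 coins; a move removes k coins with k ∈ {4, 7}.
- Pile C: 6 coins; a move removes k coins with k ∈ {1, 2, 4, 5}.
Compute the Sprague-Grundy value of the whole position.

3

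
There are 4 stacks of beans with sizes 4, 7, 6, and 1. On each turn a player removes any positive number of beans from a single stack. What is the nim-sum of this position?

4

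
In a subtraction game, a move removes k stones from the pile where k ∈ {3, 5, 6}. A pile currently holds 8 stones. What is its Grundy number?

2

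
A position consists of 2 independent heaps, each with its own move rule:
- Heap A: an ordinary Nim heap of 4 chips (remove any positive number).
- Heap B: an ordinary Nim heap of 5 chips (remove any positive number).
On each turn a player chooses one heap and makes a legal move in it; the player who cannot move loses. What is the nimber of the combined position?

1

Heap A is a plain Nim heap of size 4, so its Grundy value is 4.
Heap B is a plain Nim heap of size 5, so its Grundy value is 5.
The value of a disjunctive sum is the nim-sum of the parts.
Combined value = 4 ⊕ 5 = 1.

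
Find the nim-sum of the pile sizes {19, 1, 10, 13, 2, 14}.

25

Compute the nim-sum pairwise:
19 ^ 1 = 18
18 ^ 10 = 24
24 ^ 13 = 21
21 ^ 2 = 23
23 ^ 14 = 25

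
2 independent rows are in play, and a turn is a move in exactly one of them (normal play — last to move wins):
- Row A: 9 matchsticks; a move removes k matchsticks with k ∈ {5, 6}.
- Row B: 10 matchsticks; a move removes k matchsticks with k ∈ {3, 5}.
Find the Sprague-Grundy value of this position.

1

Build the Grundy sequence for row A with g(k) = mex{g(k−s) : s ∈ {5, 6}, s ≤ k}:
k:     0  1  2  3  4  5  6  7  8  9
g(k):  0  0  0  0  0  1  1  1  1  1
So g(9) = 1.
For row B, compute g(0), g(1), … with moves {3, 5}:
g(0) = mex{} = 0
g(1) = mex{} = 0
g(2) = mex{} = 0
g(3) = mex{0} = 1
g(4) = mex{0} = 1
g(5) = mex{0} = 1
g(6) = mex{0,1} = 2
g(7) = mex{0,1} = 2
g(8) = mex{1} = 0
g(9) = mex{1,2} = 0
g(10) = mex{1,2} = 0
So g(10) = 0.
By the Sprague-Grundy theorem, the Grundy value of a sum of independent games is the XOR of the component values.
Combined value = 1 ⊕ 0 = 1.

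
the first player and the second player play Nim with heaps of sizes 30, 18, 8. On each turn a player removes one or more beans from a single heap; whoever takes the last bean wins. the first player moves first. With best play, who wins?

the first player wins

Nim-sum: 30 ^ 18 ^ 8 = 4.
The nim-sum is 4 ≠ 0, so this is an N-position: the player to move can win; the first player has a winning move.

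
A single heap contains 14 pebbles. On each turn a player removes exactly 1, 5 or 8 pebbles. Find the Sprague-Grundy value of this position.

1

Grundy values for subtraction set {1, 5, 8}:
g(0) = mex{} = 0
g(1) = mex{0} = 1
g(2) = mex{1} = 0
g(3) = mex{0} = 1
g(4) = mex{1} = 0
g(5) = mex{0} = 1
g(6) = mex{1} = 0
g(7) = mex{0} = 1
g(8) = mex{0,1} = 2
g(9) = mex{0,1,2} = 3
g(10) = mex{0,1,3} = 2
g(11) = mex{0,1,2} = 3
g(12) = mex{0,1,3} = 2
g(13) = mex{1,2} = 0
g(14) = mex{0,3} = 1
So g(14) = 1.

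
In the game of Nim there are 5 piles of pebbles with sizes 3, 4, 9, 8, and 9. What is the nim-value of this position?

In binary:
  0011  (3)
  0100  (4)
  1001  (9)
  1000  (8)
  1001  (9)
  ----
  1111  (15)

15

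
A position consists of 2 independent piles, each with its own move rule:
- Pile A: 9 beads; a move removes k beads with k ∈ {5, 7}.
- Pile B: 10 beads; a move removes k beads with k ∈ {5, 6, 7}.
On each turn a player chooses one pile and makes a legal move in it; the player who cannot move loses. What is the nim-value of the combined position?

Build the Grundy sequence for pile A with g(k) = mex{g(k−s) : s ∈ {5, 7}, s ≤ k}:
g(0) = mex{} = 0
g(1) = mex{} = 0
g(2) = mex{} = 0
g(3) = mex{} = 0
g(4) = mex{} = 0
g(5) = mex{0} = 1
g(6) = mex{0} = 1
g(7) = mex{0} = 1
g(8) = mex{0} = 1
g(9) = mex{0} = 1
So g(9) = 1.
Build the Grundy sequence for pile B with g(k) = mex{g(k−s) : s ∈ {5, 6, 7}, s ≤ k}:
k:     0  1  2  3  4  5  6  7  8  9 10
g(k):  0  0  0  0  0  1  1  1  1  1  2
So g(10) = 2.
By the Sprague-Grundy theorem, the Grundy value of a sum of independent games is the XOR of the component values.
Combined value = 1 ⊕ 2 = 3.

3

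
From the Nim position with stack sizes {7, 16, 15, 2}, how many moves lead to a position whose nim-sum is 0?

1

Nim-sum: 7 ⊕ 16 ⊕ 15 ⊕ 2 = 26.
The overall nim-sum is X = 26. A stack of size p has a winning move iff p XOR X < p (reduce it to p XOR X).
  7: 7 XOR 26 = 29 ≥ 7 — no move.
  16: 16 XOR 26 = 10 < 16 — winning move (to 10).
  15: 15 XOR 26 = 21 ≥ 15 — no move.
  2: 2 XOR 26 = 24 ≥ 2 — no move.
That gives 1 winning move.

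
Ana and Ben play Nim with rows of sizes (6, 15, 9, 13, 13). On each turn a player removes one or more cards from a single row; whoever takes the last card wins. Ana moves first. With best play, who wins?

Ben wins

Nim-sum: 6 ^ 15 ^ 9 ^ 13 ^ 13 = 0.
The nim-sum is 0, so this is a P-position: the player to move is in a losing position under optimal play; Ana is about to move from it and so loses — Ben wins.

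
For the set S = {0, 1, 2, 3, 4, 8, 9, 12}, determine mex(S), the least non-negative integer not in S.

5

The values 0, 1, 2, 3, 4 are all present; 5 is the first non-negative integer missing from the set.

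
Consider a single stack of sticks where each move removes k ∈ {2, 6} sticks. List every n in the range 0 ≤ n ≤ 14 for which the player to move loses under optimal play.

Grundy values for subtraction set {2, 6}:
g(0) = mex{} = 0
g(1) = mex{} = 0
g(2) = mex{0} = 1
g(3) = mex{0} = 1
g(4) = mex{1} = 0
g(5) = mex{1} = 0
g(6) = mex{0} = 1
g(7) = mex{0} = 1
g(8) = mex{1} = 0
g(9) = mex{1} = 0
g(10) = mex{0} = 1
g(11) = mex{0} = 1
g(12) = mex{1} = 0
g(13) = mex{1} = 0
g(14) = mex{0} = 1
The P-positions (g = 0) in 0..14 are 0, 1, 4, 5, 8, 9, 12, 13.

0, 1, 4, 5, 8, 9, 12, 13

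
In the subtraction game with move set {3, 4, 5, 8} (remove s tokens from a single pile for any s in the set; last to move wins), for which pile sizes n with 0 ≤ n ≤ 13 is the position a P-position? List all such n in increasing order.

0, 1, 2, 11, 12, 13

Grundy values for subtraction set {3, 4, 5, 8}:
g(0) = mex{} = 0
g(1) = mex{} = 0
g(2) = mex{} = 0
g(3) = mex{0} = 1
g(4) = mex{0} = 1
g(5) = mex{0} = 1
g(6) = mex{0,1} = 2
g(7) = mex{0,1} = 2
g(8) = mex{0,1} = 2
g(9) = mex{0,1,2} = 3
g(10) = mex{0,1,2} = 3
g(11) = mex{1,2} = 0
g(12) = mex{1,2,3} = 0
g(13) = mex{1,2,3} = 0
The P-positions (g = 0) in 0..13 are 0, 1, 2, 11, 12, 13.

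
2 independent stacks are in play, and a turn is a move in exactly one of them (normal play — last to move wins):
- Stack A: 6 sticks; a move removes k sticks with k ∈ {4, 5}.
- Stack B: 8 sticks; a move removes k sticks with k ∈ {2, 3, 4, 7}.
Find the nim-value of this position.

0

Build the Grundy sequence for stack A with g(k) = mex{g(k−s) : s ∈ {4, 5}, s ≤ k}:
g(0) = mex{} = 0
g(1) = mex{} = 0
g(2) = mex{} = 0
g(3) = mex{} = 0
g(4) = mex{0} = 1
g(5) = mex{0} = 1
g(6) = mex{0} = 1
So g(6) = 1.
Build the Grundy sequence for stack B with g(k) = mex{g(k−s) : s ∈ {2, 3, 4, 7}, s ≤ k}:
g(0) = mex{} = 0
g(1) = mex{} = 0
g(2) = mex{0} = 1
g(3) = mex{0} = 1
g(4) = mex{0,1} = 2
g(5) = mex{0,1} = 2
g(6) = mex{1,2} = 0
g(7) = mex{0,1,2} = 3
g(8) = mex{0,2} = 1
So g(8) = 1.
By the Sprague-Grundy theorem, the Grundy value of a sum of independent games is the XOR of the component values.
Combined value = 1 ⊕ 1 = 0.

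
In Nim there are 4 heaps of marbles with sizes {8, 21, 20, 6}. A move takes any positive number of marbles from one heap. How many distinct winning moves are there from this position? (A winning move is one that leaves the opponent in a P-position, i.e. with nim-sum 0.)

1

Nim-sum: 8 ⊕ 21 ⊕ 20 ⊕ 6 = 15.
The overall nim-sum is X = 15. A heap of size p has a winning move iff p XOR X < p (reduce it to p XOR X).
  8: 8 XOR 15 = 7 < 8 — winning move (to 7).
  21: 21 XOR 15 = 26 ≥ 21 — no move.
  20: 20 XOR 15 = 27 ≥ 20 — no move.
  6: 6 XOR 15 = 9 ≥ 6 — no move.
That gives 1 winning move.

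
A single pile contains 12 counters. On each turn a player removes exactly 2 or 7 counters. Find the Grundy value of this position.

1

Grundy values for subtraction set {2, 7}:
g(0) = mex{} = 0
g(1) = mex{} = 0
g(2) = mex{0} = 1
g(3) = mex{0} = 1
g(4) = mex{1} = 0
g(5) = mex{1} = 0
g(6) = mex{0} = 1
g(7) = mex{0} = 1
g(8) = mex{0,1} = 2
g(9) = mex{1} = 0
g(10) = mex{1,2} = 0
g(11) = mex{0} = 1
g(12) = mex{0} = 1
So g(12) = 1.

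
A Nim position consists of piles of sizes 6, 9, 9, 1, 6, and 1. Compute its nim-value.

0

Compute the nim-sum pairwise:
6 XOR 9 = 15
15 XOR 9 = 6
6 XOR 1 = 7
7 XOR 6 = 1
1 XOR 1 = 0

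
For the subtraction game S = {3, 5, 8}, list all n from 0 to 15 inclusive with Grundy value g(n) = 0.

0, 1, 2, 11, 12, 13

Build the Grundy sequence with g(k) = mex{g(k−s) : s ∈ {3, 5, 8}, s ≤ k}:
k:     0  1  2  3  4  5  6  7  8  9 10 11 12 13 14 15
g(k):  0  0  0  1  1  1  2  2  2  3  3  0  0  0  1  1
The P-positions (g = 0) in 0..15 are 0, 1, 2, 11, 12, 13.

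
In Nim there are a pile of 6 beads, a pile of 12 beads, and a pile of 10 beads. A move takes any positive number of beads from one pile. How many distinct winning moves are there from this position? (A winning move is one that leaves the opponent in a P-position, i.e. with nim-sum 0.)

0

Compute the nim-sum pairwise:
6 XOR 12 = 10
10 XOR 10 = 0
The nim-sum is already 0, so every move leaves a nonzero nim-sum — there are no winning moves.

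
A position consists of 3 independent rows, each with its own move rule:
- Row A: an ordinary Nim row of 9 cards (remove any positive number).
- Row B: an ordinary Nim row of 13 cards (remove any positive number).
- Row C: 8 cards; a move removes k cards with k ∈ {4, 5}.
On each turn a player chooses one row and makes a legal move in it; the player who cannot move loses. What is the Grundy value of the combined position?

Row A is a plain Nim row of size 9, so its Grundy value is 9.
Row B is a plain Nim row of size 13, so its Grundy value is 13.
Build the Grundy sequence for row C with g(k) = mex{g(k−s) : s ∈ {4, 5}, s ≤ k}:
k:     0  1  2  3  4  5  6  7  8
g(k):  0  0  0  0  1  1  1  1  2
So g(8) = 2.
The value of a disjunctive sum is the nim-sum of the parts.
Combined value = 9 ⊕ 13 ⊕ 2 = 6.

6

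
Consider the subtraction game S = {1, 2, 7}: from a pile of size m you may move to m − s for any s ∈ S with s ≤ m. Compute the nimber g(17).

2

Build the Grundy sequence with g(k) = mex{g(k−s) : s ∈ {1, 2, 7}, s ≤ k}:
k:     0  1  2  3  4  5  6  7  8  9 10 11 12 13 14 15 16 17
g(k):  0  1  2  0  1  2  0  1  2  0  1  2  0  1  2  0  1  2
So g(17) = 2.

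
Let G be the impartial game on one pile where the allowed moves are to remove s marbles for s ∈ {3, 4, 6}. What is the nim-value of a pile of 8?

2

Grundy values for subtraction set {3, 4, 6}:
g(0) = mex{} = 0
g(1) = mex{} = 0
g(2) = mex{} = 0
g(3) = mex{0} = 1
g(4) = mex{0} = 1
g(5) = mex{0} = 1
g(6) = mex{0,1} = 2
g(7) = mex{0,1} = 2
g(8) = mex{0,1} = 2
So g(8) = 2.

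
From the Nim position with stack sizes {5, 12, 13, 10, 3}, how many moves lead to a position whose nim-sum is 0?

3

Compute the nim-sum pairwise:
5 ^ 12 = 9
9 ^ 13 = 4
4 ^ 10 = 14
14 ^ 3 = 13
The overall nim-sum is X = 13. A stack of size p has a winning move iff p XOR X < p (reduce it to p XOR X).
  5: 5 XOR 13 = 8 ≥ 5 — no move.
  12: 12 XOR 13 = 1 < 12 — winning move (to 1).
  13: 13 XOR 13 = 0 < 13 — winning move (to 0).
  10: 10 XOR 13 = 7 < 10 — winning move (to 7).
  3: 3 XOR 13 = 14 ≥ 3 — no move.
That gives 3 winning moves.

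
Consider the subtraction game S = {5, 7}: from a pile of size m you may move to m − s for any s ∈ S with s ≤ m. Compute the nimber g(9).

1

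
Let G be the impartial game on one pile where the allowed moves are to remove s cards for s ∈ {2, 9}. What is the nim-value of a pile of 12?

0

Build the Grundy sequence with g(k) = mex{g(k−s) : s ∈ {2, 9}, s ≤ k}:
k:     0  1  2  3  4  5  6  7  8  9 10 11 12
g(k):  0  0  1  1  0  0  1  1  0  2  1  0  0
So g(12) = 0.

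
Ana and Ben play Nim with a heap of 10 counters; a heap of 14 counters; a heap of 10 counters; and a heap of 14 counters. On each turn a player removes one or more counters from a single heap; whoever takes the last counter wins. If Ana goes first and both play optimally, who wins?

Ben wins

Nim-sum: 10 ^ 14 ^ 10 ^ 14 = 0.
The nim-sum is 0, so this is a P-position: the player to move is in a losing position under optimal play; Ana is about to move from it and so loses — Ben wins.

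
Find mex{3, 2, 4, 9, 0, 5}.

1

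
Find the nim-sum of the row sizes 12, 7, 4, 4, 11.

0

Nim-sum: 12 XOR 7 XOR 4 XOR 4 XOR 11 = 0.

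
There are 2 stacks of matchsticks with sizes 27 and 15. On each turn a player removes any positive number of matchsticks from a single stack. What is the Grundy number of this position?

Nim-sum: 27 ⊕ 15 = 20.

20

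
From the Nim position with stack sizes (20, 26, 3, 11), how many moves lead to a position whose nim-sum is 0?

1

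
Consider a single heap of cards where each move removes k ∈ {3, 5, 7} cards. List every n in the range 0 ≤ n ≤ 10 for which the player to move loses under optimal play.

Compute g(0), g(1), … for moves {3, 5, 7}:
k:     0  1  2  3  4  5  6  7  8  9 10
g(k):  0  0  0  1  1  1  2  2  2  3  0
The P-positions (g = 0) in 0..10 are 0, 1, 2, 10.

0, 1, 2, 10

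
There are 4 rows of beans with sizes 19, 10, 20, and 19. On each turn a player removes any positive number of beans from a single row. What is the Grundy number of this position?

Bitwise XOR of the heap sizes:
  10011  (19)
  01010  (10)
  10100  (20)
  10011  (19)
  -----
  11110  (30)

30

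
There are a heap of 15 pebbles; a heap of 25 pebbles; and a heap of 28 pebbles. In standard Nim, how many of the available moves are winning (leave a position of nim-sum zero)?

3

Write each in binary and XOR column by column:
  01111  (15)
  11001  (25)
  11100  (28)
  -----
  01010  (10)
The overall nim-sum is X = 10. A heap of size p has a winning move iff p XOR X < p (reduce it to p XOR X).
  15: 15 XOR 10 = 5 < 15 — winning move (to 5).
  25: 25 XOR 10 = 19 < 25 — winning move (to 19).
  28: 28 XOR 10 = 22 < 28 — winning move (to 22).
That gives 3 winning moves.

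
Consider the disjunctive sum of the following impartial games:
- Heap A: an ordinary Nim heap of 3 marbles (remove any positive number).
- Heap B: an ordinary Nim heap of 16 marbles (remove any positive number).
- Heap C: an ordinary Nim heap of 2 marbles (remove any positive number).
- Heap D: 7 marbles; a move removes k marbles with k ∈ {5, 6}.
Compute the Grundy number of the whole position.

Heap A is a plain Nim heap of size 3, so its Grundy value is 3.
Heap B is a plain Nim heap of size 16, so its Grundy value is 16.
Heap C is a plain Nim heap of size 2, so its Grundy value is 2.
Build the Grundy sequence for heap D with g(k) = mex{g(k−s) : s ∈ {5, 6}, s ≤ k}:
g(0) = mex{} = 0
g(1) = mex{} = 0
g(2) = mex{} = 0
g(3) = mex{} = 0
g(4) = mex{} = 0
g(5) = mex{0} = 1
g(6) = mex{0} = 1
g(7) = mex{0} = 1
So g(7) = 1.
By the Sprague-Grundy theorem, the Grundy value of a sum of independent games is the XOR of the component values.
Combined value = 3 ⊕ 16 ⊕ 2 ⊕ 1 = 16.

16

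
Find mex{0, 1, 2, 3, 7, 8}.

4

The values 0, 1, 2, 3 are all present; 4 is the first non-negative integer missing from the set.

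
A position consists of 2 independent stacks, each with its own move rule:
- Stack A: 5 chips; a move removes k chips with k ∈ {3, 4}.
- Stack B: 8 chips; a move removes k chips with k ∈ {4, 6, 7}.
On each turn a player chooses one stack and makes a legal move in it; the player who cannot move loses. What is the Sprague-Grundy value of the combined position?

3

For stack A, compute g(0), g(1), … with moves {3, 4}:
k:     0  1  2  3  4  5
g(k):  0  0  0  1  1  1
So g(5) = 1.
For stack B, compute g(0), g(1), … with moves {4, 6, 7}:
k:     0  1  2  3  4  5  6  7  8
g(k):  0  0  0  0  1  1  1  1  2
So g(8) = 2.
By the Sprague-Grundy theorem, the Grundy value of a sum of independent games is the XOR of the component values.
Combined value = 1 XOR 2 = 3.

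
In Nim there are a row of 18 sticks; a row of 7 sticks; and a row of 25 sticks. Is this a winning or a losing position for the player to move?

Winning position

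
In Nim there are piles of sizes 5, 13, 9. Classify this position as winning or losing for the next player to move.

Nim-sum: 5 ^ 13 ^ 9 = 1.
The nim-sum is 1 ≠ 0, so this is an N-position: the player to move can win.

Winning position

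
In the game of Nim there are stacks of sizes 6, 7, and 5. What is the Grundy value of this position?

4

Compute the nim-sum pairwise:
6 ^ 7 = 1
1 ^ 5 = 4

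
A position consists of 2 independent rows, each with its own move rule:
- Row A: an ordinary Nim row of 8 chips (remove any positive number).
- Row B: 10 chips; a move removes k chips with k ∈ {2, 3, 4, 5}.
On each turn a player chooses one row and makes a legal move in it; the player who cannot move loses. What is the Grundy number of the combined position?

Row A is a plain Nim row of size 8, so its Grundy value is 8.
For row B, compute g(0), g(1), … with moves {2, 3, 4, 5}:
k:     0  1  2  3  4  5  6  7  8  9 10
g(k):  0  0  1  1  2  2  3  0  0  1  1
So g(10) = 1.
The value of a disjunctive sum is the nim-sum of the parts.
Combined value = 8 ⊕ 1 = 9.

9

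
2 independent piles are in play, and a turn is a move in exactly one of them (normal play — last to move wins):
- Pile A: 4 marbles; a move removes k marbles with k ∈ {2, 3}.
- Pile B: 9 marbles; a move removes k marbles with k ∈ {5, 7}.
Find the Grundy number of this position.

3

Grundy values for pile A (subtraction set {2, 3}):
g(0) = mex{} = 0
g(1) = mex{} = 0
g(2) = mex{0} = 1
g(3) = mex{0} = 1
g(4) = mex{0,1} = 2
So g(4) = 2.
Grundy values for pile B (subtraction set {5, 7}):
g(0) = mex{} = 0
g(1) = mex{} = 0
g(2) = mex{} = 0
g(3) = mex{} = 0
g(4) = mex{} = 0
g(5) = mex{0} = 1
g(6) = mex{0} = 1
g(7) = mex{0} = 1
g(8) = mex{0} = 1
g(9) = mex{0} = 1
So g(9) = 1.
The value of a disjunctive sum is the nim-sum of the parts.
Combined value = 2 ⊕ 1 = 3.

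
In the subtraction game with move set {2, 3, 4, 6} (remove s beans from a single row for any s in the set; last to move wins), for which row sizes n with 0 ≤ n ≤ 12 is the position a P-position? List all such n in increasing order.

Build the Grundy sequence with g(k) = mex{g(k−s) : s ∈ {2, 3, 4, 6}, s ≤ k}:
k:     0  1  2  3  4  5  6  7  8  9 10 11 12
g(k):  0  0  1  1  2  2  3  3  0  0  1  1  2
The P-positions (g = 0) in 0..12 are 0, 1, 8, 9.

0, 1, 8, 9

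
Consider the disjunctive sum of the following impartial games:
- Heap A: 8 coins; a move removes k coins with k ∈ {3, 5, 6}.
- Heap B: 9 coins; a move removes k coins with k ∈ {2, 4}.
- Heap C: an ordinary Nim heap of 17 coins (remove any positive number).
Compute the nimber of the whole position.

18

For heap A, compute g(0), g(1), … with moves {3, 5, 6}:
g(0) = mex{} = 0
g(1) = mex{} = 0
g(2) = mex{} = 0
g(3) = mex{0} = 1
g(4) = mex{0} = 1
g(5) = mex{0} = 1
g(6) = mex{0,1} = 2
g(7) = mex{0,1} = 2
g(8) = mex{0,1} = 2
So g(8) = 2.
Grundy values for heap B (subtraction set {2, 4}):
g(0) = mex{} = 0
g(1) = mex{} = 0
g(2) = mex{0} = 1
g(3) = mex{0} = 1
g(4) = mex{0,1} = 2
g(5) = mex{0,1} = 2
g(6) = mex{1,2} = 0
g(7) = mex{1,2} = 0
g(8) = mex{0,2} = 1
g(9) = mex{0,2} = 1
So g(9) = 1.
Heap C is a plain Nim heap of size 17, so its Grundy value is 17.
The value of a disjunctive sum is the nim-sum of the parts.
Combined value = 2 XOR 1 XOR 17 = 18.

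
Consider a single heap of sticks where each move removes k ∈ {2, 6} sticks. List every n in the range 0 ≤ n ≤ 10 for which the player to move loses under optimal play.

Build the Grundy sequence with g(k) = mex{g(k−s) : s ∈ {2, 6}, s ≤ k}:
g(0) = mex{} = 0
g(1) = mex{} = 0
g(2) = mex{0} = 1
g(3) = mex{0} = 1
g(4) = mex{1} = 0
g(5) = mex{1} = 0
g(6) = mex{0} = 1
g(7) = mex{0} = 1
g(8) = mex{1} = 0
g(9) = mex{1} = 0
g(10) = mex{0} = 1
The P-positions (g = 0) in 0..10 are 0, 1, 4, 5, 8, 9.

0, 1, 4, 5, 8, 9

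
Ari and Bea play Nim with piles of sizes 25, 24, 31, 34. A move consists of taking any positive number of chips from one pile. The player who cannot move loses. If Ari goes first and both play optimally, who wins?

Ari wins

Compute the nim-sum pairwise:
25 ^ 24 = 1
1 ^ 31 = 30
30 ^ 34 = 60
The nim-sum is 60 ≠ 0, so this is an N-position: the player to move can win; Ari has a winning move.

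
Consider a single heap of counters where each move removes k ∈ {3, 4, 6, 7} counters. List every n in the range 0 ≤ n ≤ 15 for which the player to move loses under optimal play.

0, 1, 2, 10, 11, 12

Compute g(0), g(1), … for moves {3, 4, 6, 7}:
k:     0  1  2  3  4  5  6  7  8  9 10 11 12 13 14 15
g(k):  0  0  0  1  1  1  2  2  2  3  0  0  0  1  1  1
The P-positions (g = 0) in 0..15 are 0, 1, 2, 10, 11, 12.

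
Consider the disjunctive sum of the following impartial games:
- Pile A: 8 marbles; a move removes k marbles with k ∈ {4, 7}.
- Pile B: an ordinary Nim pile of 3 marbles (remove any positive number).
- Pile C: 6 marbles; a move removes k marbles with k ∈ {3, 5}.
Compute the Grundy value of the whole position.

Build the Grundy sequence for pile A with g(k) = mex{g(k−s) : s ∈ {4, 7}, s ≤ k}:
k:     0  1  2  3  4  5  6  7  8
g(k):  0  0  0  0  1  1  1  1  2
So g(8) = 2.
Pile B is a plain Nim pile of size 3, so its Grundy value is 3.
For pile C, compute g(0), g(1), … with moves {3, 5}:
g(0) = mex{} = 0
g(1) = mex{} = 0
g(2) = mex{} = 0
g(3) = mex{0} = 1
g(4) = mex{0} = 1
g(5) = mex{0} = 1
g(6) = mex{0,1} = 2
So g(6) = 2.
The value of a disjunctive sum is the nim-sum of the parts.
Combined value = 2 ⊕ 3 ⊕ 2 = 3.

3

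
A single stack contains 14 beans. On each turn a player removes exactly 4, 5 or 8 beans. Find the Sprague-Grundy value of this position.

Build the Grundy sequence with g(k) = mex{g(k−s) : s ∈ {4, 5, 8}, s ≤ k}:
g(0) = mex{} = 0
g(1) = mex{} = 0
g(2) = mex{} = 0
g(3) = mex{} = 0
g(4) = mex{0} = 1
g(5) = mex{0} = 1
g(6) = mex{0} = 1
g(7) = mex{0} = 1
g(8) = mex{0,1} = 2
g(9) = mex{0,1} = 2
g(10) = mex{0,1} = 2
g(11) = mex{0,1} = 2
g(12) = mex{1,2} = 0
g(13) = mex{1,2} = 0
g(14) = mex{1,2} = 0
So g(14) = 0.

0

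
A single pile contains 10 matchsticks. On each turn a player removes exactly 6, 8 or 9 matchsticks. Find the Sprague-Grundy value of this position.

Build the Grundy sequence with g(k) = mex{g(k−s) : s ∈ {6, 8, 9}, s ≤ k}:
k:     0  1  2  3  4  5  6  7  8  9 10
g(k):  0  0  0  0  0  0  1  1  1  1  1
So g(10) = 1.

1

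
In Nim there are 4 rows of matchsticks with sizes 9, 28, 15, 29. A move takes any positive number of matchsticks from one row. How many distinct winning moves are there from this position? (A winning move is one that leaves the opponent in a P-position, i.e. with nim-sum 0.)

3

Nim-sum: 9 XOR 28 XOR 15 XOR 29 = 7.
The overall nim-sum is X = 7. A row of size p has a winning move iff p XOR X < p (reduce it to p XOR X).
  9: 9 XOR 7 = 14 ≥ 9 — no move.
  28: 28 XOR 7 = 27 < 28 — winning move (to 27).
  15: 15 XOR 7 = 8 < 15 — winning move (to 8).
  29: 29 XOR 7 = 26 < 29 — winning move (to 26).
That gives 3 winning moves.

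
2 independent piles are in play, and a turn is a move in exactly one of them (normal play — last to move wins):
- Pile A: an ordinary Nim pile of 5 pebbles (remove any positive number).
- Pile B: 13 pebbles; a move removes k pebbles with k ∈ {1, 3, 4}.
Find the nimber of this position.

Pile A is a plain Nim pile of size 5, so its Grundy value is 5.
Build the Grundy sequence for pile B with g(k) = mex{g(k−s) : s ∈ {1, 3, 4}, s ≤ k}:
k:     0  1  2  3  4  5  6  7  8  9 10 11 12 13
g(k):  0  1  0  1  2  3  2  0  1  0  1  2  3  2
So g(13) = 2.
By the Sprague-Grundy theorem, the Grundy value of a sum of independent games is the XOR of the component values.
Combined value = 5 ⊕ 2 = 7.

7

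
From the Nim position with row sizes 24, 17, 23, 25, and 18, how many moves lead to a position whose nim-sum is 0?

5

Compute the nim-sum pairwise:
24 XOR 17 = 9
9 XOR 23 = 30
30 XOR 25 = 7
7 XOR 18 = 21
The overall nim-sum is X = 21. A row of size p has a winning move iff p XOR X < p (reduce it to p XOR X).
  24: 24 XOR 21 = 13 < 24 — winning move (to 13).
  17: 17 XOR 21 = 4 < 17 — winning move (to 4).
  23: 23 XOR 21 = 2 < 23 — winning move (to 2).
  25: 25 XOR 21 = 12 < 25 — winning move (to 12).
  18: 18 XOR 21 = 7 < 18 — winning move (to 7).
That gives 5 winning moves.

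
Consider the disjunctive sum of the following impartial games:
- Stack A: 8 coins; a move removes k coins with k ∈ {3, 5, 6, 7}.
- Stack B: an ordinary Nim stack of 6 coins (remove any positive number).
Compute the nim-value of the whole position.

4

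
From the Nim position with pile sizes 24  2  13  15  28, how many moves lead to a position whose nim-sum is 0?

Nim-sum: 24 ⊕ 2 ⊕ 13 ⊕ 15 ⊕ 28 = 4.
The overall nim-sum is X = 4. A pile of size p has a winning move iff p XOR X < p (reduce it to p XOR X).
  24: 24 XOR 4 = 28 ≥ 24 — no move.
  2: 2 XOR 4 = 6 ≥ 2 — no move.
  13: 13 XOR 4 = 9 < 13 — winning move (to 9).
  15: 15 XOR 4 = 11 < 15 — winning move (to 11).
  28: 28 XOR 4 = 24 < 28 — winning move (to 24).
That gives 3 winning moves.

3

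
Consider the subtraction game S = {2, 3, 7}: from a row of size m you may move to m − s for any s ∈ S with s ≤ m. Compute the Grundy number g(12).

1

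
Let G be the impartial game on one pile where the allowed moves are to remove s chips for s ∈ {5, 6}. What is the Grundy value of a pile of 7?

1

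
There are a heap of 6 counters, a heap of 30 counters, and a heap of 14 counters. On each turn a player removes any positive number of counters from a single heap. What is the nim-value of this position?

In binary:
  00110  (6)
  11110  (30)
  01110  (14)
  -----
  10110  (22)

22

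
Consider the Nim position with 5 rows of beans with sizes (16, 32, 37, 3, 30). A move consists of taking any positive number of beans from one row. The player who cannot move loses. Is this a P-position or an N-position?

N-position

Nim-sum: 16 ^ 32 ^ 37 ^ 3 ^ 30 = 8.
The nim-sum is 8 ≠ 0, so this is an N-position: the player to move can win.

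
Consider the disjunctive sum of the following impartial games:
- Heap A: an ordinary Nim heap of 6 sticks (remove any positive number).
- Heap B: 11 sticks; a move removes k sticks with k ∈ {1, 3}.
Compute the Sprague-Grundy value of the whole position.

Heap A is a plain Nim heap of size 6, so its Grundy value is 6.
Grundy values for heap B (subtraction set {1, 3}):
k:     0  1  2  3  4  5  6  7  8  9 10 11
g(k):  0  1  0  1  0  1  0  1  0  1  0  1
So g(11) = 1.
The value of a disjunctive sum is the nim-sum of the parts.
Combined value = 6 XOR 1 = 7.

7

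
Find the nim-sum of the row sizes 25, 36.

Bitwise XOR of the heap sizes:
  011001  (25)
  100100  (36)
  ------
  111101  (61)

61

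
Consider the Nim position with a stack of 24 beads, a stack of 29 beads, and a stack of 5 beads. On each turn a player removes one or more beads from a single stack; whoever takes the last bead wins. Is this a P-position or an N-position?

Write each in binary and XOR column by column:
  11000  (24)
  11101  (29)
  00101  (5)
  -----
  00000  (0)
The nim-sum is 0, so this is a P-position: the player to move is in a losing position under optimal play.

P-position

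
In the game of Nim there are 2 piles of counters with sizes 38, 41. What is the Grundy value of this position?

In binary:
  100110  (38)
  101001  (41)
  ------
  001111  (15)

15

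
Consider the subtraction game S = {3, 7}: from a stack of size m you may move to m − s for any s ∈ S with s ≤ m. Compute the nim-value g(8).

2

Build the Grundy sequence with g(k) = mex{g(k−s) : s ∈ {3, 7}, s ≤ k}:
g(0) = mex{} = 0
g(1) = mex{} = 0
g(2) = mex{} = 0
g(3) = mex{0} = 1
g(4) = mex{0} = 1
g(5) = mex{0} = 1
g(6) = mex{1} = 0
g(7) = mex{0,1} = 2
g(8) = mex{0,1} = 2
So g(8) = 2.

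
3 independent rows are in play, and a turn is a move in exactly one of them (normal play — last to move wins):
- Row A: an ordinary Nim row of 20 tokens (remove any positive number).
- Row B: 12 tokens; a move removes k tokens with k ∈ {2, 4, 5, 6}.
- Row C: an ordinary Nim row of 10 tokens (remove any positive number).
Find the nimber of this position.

28

Row A is a plain Nim row of size 20, so its Grundy value is 20.
For row B, compute g(0), g(1), … with moves {2, 4, 5, 6}:
g(0) = mex{} = 0
g(1) = mex{} = 0
g(2) = mex{0} = 1
g(3) = mex{0} = 1
g(4) = mex{0,1} = 2
g(5) = mex{0,1} = 2
g(6) = mex{0,1,2} = 3
g(7) = mex{0,1,2} = 3
g(8) = mex{1,2,3} = 0
g(9) = mex{1,2,3} = 0
g(10) = mex{0,2,3} = 1
g(11) = mex{0,2,3} = 1
g(12) = mex{0,1,3} = 2
So g(12) = 2.
Row C is a plain Nim row of size 10, so its Grundy value is 10.
By the Sprague-Grundy theorem, the Grundy value of a sum of independent games is the XOR of the component values.
Combined value = 20 XOR 2 XOR 10 = 28.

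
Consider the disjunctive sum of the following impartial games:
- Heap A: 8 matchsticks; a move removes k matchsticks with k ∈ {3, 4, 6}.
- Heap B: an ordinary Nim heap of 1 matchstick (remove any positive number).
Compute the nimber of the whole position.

3

Build the Grundy sequence for heap A with g(k) = mex{g(k−s) : s ∈ {3, 4, 6}, s ≤ k}:
k:     0  1  2  3  4  5  6  7  8
g(k):  0  0  0  1  1  1  2  2  2
So g(8) = 2.
Heap B is a plain Nim heap of size 1, so its Grundy value is 1.
By the Sprague-Grundy theorem, the Grundy value of a sum of independent games is the XOR of the component values.
Combined value = 2 XOR 1 = 3.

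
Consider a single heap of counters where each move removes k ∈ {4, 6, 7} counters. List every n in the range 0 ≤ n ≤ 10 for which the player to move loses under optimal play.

0, 1, 2, 3

Build the Grundy sequence with g(k) = mex{g(k−s) : s ∈ {4, 6, 7}, s ≤ k}:
g(0) = mex{} = 0
g(1) = mex{} = 0
g(2) = mex{} = 0
g(3) = mex{} = 0
g(4) = mex{0} = 1
g(5) = mex{0} = 1
g(6) = mex{0} = 1
g(7) = mex{0} = 1
g(8) = mex{0,1} = 2
g(9) = mex{0,1} = 2
g(10) = mex{0,1} = 2
The P-positions (g = 0) in 0..10 are 0, 1, 2, 3.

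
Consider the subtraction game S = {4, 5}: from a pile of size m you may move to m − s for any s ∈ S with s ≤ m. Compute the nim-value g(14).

1

Compute g(0), g(1), … for moves {4, 5}:
k:     0  1  2  3  4  5  6  7  8  9 10 11 12 13 14
g(k):  0  0  0  0  1  1  1  1  2  0  0  0  0  1  1
So g(14) = 1.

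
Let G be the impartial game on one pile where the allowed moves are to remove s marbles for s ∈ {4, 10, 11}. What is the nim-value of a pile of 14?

3

Build the Grundy sequence with g(k) = mex{g(k−s) : s ∈ {4, 10, 11}, s ≤ k}:
g(0) = mex{} = 0
g(1) = mex{} = 0
g(2) = mex{} = 0
g(3) = mex{} = 0
g(4) = mex{0} = 1
g(5) = mex{0} = 1
g(6) = mex{0} = 1
g(7) = mex{0} = 1
g(8) = mex{1} = 0
g(9) = mex{1} = 0
g(10) = mex{0,1} = 2
g(11) = mex{0,1} = 2
g(12) = mex{0} = 1
g(13) = mex{0} = 1
g(14) = mex{0,1,2} = 3
So g(14) = 3.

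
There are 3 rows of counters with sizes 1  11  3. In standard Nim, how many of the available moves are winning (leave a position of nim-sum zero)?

Write each in binary and XOR column by column:
  0001  (1)
  1011  (11)
  0011  (3)
  ----
  1001  (9)
The overall nim-sum is X = 9. A row of size p has a winning move iff p XOR X < p (reduce it to p XOR X).
  1: 1 XOR 9 = 8 ≥ 1 — no move.
  11: 11 XOR 9 = 2 < 11 — winning move (to 2).
  3: 3 XOR 9 = 10 ≥ 3 — no move.
That gives 1 winning move.

1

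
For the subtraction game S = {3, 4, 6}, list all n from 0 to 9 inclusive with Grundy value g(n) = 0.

0, 1, 2, 9

Grundy values for subtraction set {3, 4, 6}:
g(0) = mex{} = 0
g(1) = mex{} = 0
g(2) = mex{} = 0
g(3) = mex{0} = 1
g(4) = mex{0} = 1
g(5) = mex{0} = 1
g(6) = mex{0,1} = 2
g(7) = mex{0,1} = 2
g(8) = mex{0,1} = 2
g(9) = mex{1,2} = 0
The P-positions (g = 0) in 0..9 are 0, 1, 2, 9.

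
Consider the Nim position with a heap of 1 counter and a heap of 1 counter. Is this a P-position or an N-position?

P-position

Nim-sum: 1 XOR 1 = 0.
The nim-sum is 0, so this is a P-position: the player to move is in a losing position under optimal play.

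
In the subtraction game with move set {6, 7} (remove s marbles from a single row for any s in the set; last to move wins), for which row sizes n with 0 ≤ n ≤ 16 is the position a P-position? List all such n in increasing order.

Build the Grundy sequence with g(k) = mex{g(k−s) : s ∈ {6, 7}, s ≤ k}:
k:     0  1  2  3  4  5  6  7  8  9 10 11 12 13 14 15 16
g(k):  0  0  0  0  0  0  1  1  1  1  1  1  2  0  0  0  0
The P-positions (g = 0) in 0..16 are 0, 1, 2, 3, 4, 5, 13, 14, 15, 16.

0, 1, 2, 3, 4, 5, 13, 14, 15, 16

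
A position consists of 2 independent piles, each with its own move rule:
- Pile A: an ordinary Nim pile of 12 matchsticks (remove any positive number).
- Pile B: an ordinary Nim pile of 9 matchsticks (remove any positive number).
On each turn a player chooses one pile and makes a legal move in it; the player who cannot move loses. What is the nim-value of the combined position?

5

Pile A is a plain Nim pile of size 12, so its Grundy value is 12.
Pile B is a plain Nim pile of size 9, so its Grundy value is 9.
The value of a disjunctive sum is the nim-sum of the parts.
Combined value = 12 ⊕ 9 = 5.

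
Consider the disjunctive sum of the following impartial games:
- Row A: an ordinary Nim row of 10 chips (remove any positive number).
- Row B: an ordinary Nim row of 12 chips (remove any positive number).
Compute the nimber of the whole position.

6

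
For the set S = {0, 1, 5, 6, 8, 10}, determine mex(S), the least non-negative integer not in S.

2

The values 0, 1 are all present; 2 is the first non-negative integer missing from the set.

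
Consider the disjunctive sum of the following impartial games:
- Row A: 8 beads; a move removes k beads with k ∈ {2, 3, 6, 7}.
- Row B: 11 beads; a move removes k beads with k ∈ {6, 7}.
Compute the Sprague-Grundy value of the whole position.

Build the Grundy sequence for row A with g(k) = mex{g(k−s) : s ∈ {2, 3, 6, 7}, s ≤ k}:
g(0) = mex{} = 0
g(1) = mex{} = 0
g(2) = mex{0} = 1
g(3) = mex{0} = 1
g(4) = mex{0,1} = 2
g(5) = mex{1} = 0
g(6) = mex{0,1,2} = 3
g(7) = mex{0,2} = 1
g(8) = mex{0,1,3} = 2
So g(8) = 2.
Build the Grundy sequence for row B with g(k) = mex{g(k−s) : s ∈ {6, 7}, s ≤ k}:
k:     0  1  2  3  4  5  6  7  8  9 10 11
g(k):  0  0  0  0  0  0  1  1  1  1  1  1
So g(11) = 1.
By the Sprague-Grundy theorem, the Grundy value of a sum of independent games is the XOR of the component values.
Combined value = 2 XOR 1 = 3.

3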